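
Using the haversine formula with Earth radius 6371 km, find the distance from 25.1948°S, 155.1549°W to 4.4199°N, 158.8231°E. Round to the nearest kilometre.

5958 km

Δλ = 158.8231 − -155.1549 = 313.9780°; wrapped into (−180°, 180°]: -46.0220°.
Δφ = 4.4199 − -25.1948 = 29.6147°.
a = sin²(Δφ/2) + cos φ₁ · cos φ₂ · sin²(Δλ/2) = 0.203176.
c = 2·atan2(√a, √(1−a)) = 0.93521 rad → d = 6371·c ≈ 5958.24 km.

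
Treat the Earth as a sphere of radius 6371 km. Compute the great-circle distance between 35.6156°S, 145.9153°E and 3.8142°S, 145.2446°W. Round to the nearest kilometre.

7855 km

Δλ = -145.2446 − 145.9153 = -291.1599°; wrapped into (−180°, 180°]: 68.8401°.
Δφ = -3.8142 − -35.6156 = 31.8014°.
a = sin²(Δφ/2) + cos φ₁ · cos φ₂ · sin²(Δλ/2) = 0.334231.
c = 2·atan2(√a, √(1−a)) = 1.23286 rad → d = 6371·c ≈ 7854.57 km.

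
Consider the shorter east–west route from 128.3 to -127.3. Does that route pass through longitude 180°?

Naïve |-127.3 − 128.3| = 255.6° > 180°, so the shorter arc goes the other way round — across 180°.
Signed shortest Δλ = ((-127.3 − 128.3 + 180) mod 360) − 180 = 104.4°.
Going east by 104.4° from +128.3° passes through 180° before reaching -127.3°.

Yes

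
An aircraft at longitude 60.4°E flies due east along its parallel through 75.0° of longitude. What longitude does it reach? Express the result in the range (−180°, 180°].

135.4°E

Start at +60.4°; shift +75.0° → +135.4°.
+135.4° already lies in (−180°, 180°].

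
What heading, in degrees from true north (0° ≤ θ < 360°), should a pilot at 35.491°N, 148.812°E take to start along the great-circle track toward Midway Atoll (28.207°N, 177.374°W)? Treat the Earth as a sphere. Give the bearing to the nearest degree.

95°

Δλ = -177.374 − 148.812 = -326.186°; wrapped into (−180°, 180°]: 33.814°.
θ = atan2( sin Δλ · cos φ₂ , cos φ₁ · sin φ₂ − sin φ₁ · cos φ₂ · cos Δλ )
  = atan2(0.49041, -0.04024) = 94.691° → normalised to [0°, 360°): 94.691°.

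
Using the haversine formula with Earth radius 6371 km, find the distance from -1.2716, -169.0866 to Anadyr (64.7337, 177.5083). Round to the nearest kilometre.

Δλ = 177.5083 − -169.0866 = 346.5949°; wrapped into (−180°, 180°]: -13.4051°.
Δφ = 64.7337 − -1.2716 = 66.0053°.
a = sin²(Δφ/2) + cos φ₁ · cos φ₂ · sin²(Δλ/2) = 0.302487.
c = 2·atan2(√a, √(1−a)) = 1.16470 rad → d = 6371·c ≈ 7420.30 km.

7420 km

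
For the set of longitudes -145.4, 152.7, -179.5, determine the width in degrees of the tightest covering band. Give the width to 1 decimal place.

Sort the longitudes: -179.5°, -145.4°, +152.7°.
Eastward gaps between consecutive values (wrapping around): 34.1°, 298.1°, 27.8°.
Largest gap = 298.1° ⇒ minimal covering band is its complement: 360° − 298.1° = 61.9°.
Band runs from +152.7° eastward to -145.4°, crossing the antimeridian.

61.9°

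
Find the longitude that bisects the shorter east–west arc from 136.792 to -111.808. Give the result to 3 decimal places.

Signed shortest Δλ from +136.792° to -111.808° is +111.400°.
Midpoint longitude = +136.792° + (+111.400°)/2 = +136.792° + 55.700° = +192.492°.
Normalise into (−180°, 180°]: -167.508°.
(The naïve average (+136.792 + -111.808)/2 = 12.492° is on the wrong side of the globe.)

-167.508°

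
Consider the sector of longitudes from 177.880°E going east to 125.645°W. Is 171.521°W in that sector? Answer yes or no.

Band width going east from +177.880° to -125.645°: ((-125.645 − 177.880) mod 360) = 56.475°.
Offset of -171.521° east of the west edge: ((-171.521 − 177.880) mod 360) = 10.599°.
10.599° ≤ 56.475° ⇒ inside.

Yes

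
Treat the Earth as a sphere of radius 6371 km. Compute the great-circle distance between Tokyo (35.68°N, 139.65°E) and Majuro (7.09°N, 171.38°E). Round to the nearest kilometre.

Δλ = 171.38 − 139.65 = 31.73°.
Δφ = 7.09 − 35.68 = -28.59°.
a = sin²(Δφ/2) + cos φ₁ · cos φ₂ · sin²(Δλ/2) = 0.121206.
c = 2·atan2(√a, √(1−a)) = 0.71119 rad → d = 6371·c ≈ 4530.98 km.

4531 km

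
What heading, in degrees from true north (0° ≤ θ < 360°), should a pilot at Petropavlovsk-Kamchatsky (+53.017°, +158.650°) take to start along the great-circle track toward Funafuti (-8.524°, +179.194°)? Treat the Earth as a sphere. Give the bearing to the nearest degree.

Δλ = 179.194 − 158.650 = 20.544°.
θ = atan2( sin Δλ · cos φ₂ , cos φ₁ · sin φ₂ − sin φ₁ · cos φ₂ · cos Δλ )
  = atan2(0.34705, -0.82892) = 157.282° → normalised to [0°, 360°): 157.282°.

157°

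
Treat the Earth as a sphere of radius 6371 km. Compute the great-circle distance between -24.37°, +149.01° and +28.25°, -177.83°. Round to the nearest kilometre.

6844 km

Δλ = -177.83 − 149.01 = -326.84°; wrapped into (−180°, 180°]: 33.16°.
Δφ = 28.25 − -24.37 = 52.62°.
a = sin²(Δφ/2) + cos φ₁ · cos φ₂ · sin²(Δλ/2) = 0.261788.
c = 2·atan2(√a, √(1−a)) = 1.07421 rad → d = 6371·c ≈ 6843.81 km.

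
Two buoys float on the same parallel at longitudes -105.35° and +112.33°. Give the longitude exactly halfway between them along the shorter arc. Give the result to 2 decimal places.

-176.51°

Signed shortest Δλ from -105.35° to +112.33° is -142.32°.
Midpoint longitude = -105.35° + (-142.32°)/2 = -105.35° − 71.16° = -176.51°.
(The naïve average (-105.35 + +112.33)/2 = 3.49° is on the wrong side of the globe.)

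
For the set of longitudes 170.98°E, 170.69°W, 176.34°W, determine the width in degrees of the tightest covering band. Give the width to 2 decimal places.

18.33°

Sort the longitudes: -176.34°, -170.69°, +170.98°.
Eastward gaps between consecutive values (wrapping around): 5.65°, 341.67°, 12.68°.
Largest gap = 341.67° ⇒ minimal covering band is its complement: 360° − 341.67° = 18.33°.
Band runs from +170.98° eastward to -170.69°, crossing the antimeridian.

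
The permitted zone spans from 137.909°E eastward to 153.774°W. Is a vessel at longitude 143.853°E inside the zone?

Band width going east from +137.909° to -153.774°: ((-153.774 − 137.909) mod 360) = 68.317°.
Offset of +143.853° east of the west edge: ((143.853 − 137.909) mod 360) = 5.944°.
5.944° ≤ 68.317° ⇒ inside.

Yes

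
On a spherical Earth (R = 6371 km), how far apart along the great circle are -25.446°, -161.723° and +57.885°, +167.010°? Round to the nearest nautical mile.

5244 nmi

Δλ = 167.010 − -161.723 = 328.733°; wrapped into (−180°, 180°]: -31.267°.
Δφ = 57.885 − -25.446 = 83.331°.
a = sin²(Δφ/2) + cos φ₁ · cos φ₂ · sin²(Δλ/2) = 0.476795.
c = 2·atan2(√a, √(1−a)) = 1.52437 rad → d = 6371·c ≈ 9711.76 km ≈ 5243.93 nmi.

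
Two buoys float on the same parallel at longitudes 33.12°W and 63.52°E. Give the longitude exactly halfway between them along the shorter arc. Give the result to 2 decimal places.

15.20°E

Signed shortest Δλ from -33.12° to +63.52° is +96.64°.
Midpoint longitude = -33.12° + (+96.64°)/2 = -33.12° + 48.32° = +15.20°.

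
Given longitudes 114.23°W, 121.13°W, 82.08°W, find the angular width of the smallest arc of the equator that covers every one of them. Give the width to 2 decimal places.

Sort the longitudes: -121.13°, -114.23°, -82.08°.
Eastward gaps between consecutive values (wrapping around): 6.90°, 32.15°, 320.95°.
Largest gap = 320.95° ⇒ minimal covering band is its complement: 360° − 320.95° = 39.05°.
Band runs from -121.13° eastward to -82.08°.

39.05°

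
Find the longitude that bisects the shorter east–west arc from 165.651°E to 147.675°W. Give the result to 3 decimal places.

171.012°W

Signed shortest Δλ from +165.651° to -147.675° is +46.674°.
Midpoint longitude = +165.651° + (+46.674°)/2 = +165.651° + 23.337° = +188.988°.
Normalise into (−180°, 180°]: -171.012°.
(The naïve average (+165.651 + -147.675)/2 = 8.988° is on the wrong side of the globe.)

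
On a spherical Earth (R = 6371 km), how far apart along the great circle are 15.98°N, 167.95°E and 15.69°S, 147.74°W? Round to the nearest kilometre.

6004 km

Δλ = -147.74 − 167.95 = -315.69°; wrapped into (−180°, 180°]: 44.31°.
Δφ = -15.69 − 15.98 = -31.67°.
a = sin²(Δφ/2) + cos φ₁ · cos φ₂ · sin²(Δλ/2) = 0.206082.
c = 2·atan2(√a, √(1−a)) = 0.94241 rad → d = 6371·c ≈ 6004.12 km.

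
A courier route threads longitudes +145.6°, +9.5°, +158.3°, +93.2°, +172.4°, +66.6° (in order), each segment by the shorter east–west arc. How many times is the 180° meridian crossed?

Leg 1: +145.6° → +9.5°, shortest Δλ = -136.1° (west) — does not cross 180°.
Leg 2: +9.5° → +158.3°, shortest Δλ = 148.8° (east) — does not cross 180°.
Leg 3: +158.3° → +93.2°, shortest Δλ = -65.1° (west) — does not cross 180°.
Leg 4: +93.2° → +172.4°, shortest Δλ = 79.2° (east) — does not cross 180°.
Leg 5: +172.4° → +66.6°, shortest Δλ = -105.8° (west) — does not cross 180°.
Total crossings: 0.

0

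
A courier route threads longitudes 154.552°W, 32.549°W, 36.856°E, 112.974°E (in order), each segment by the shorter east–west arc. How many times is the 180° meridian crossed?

Leg 1: -154.552° → -32.549°, shortest Δλ = 122.003° (east) — does not cross 180°.
Leg 2: -32.549° → +36.856°, shortest Δλ = 69.405° (east) — does not cross 180°.
Leg 3: +36.856° → +112.974°, shortest Δλ = 76.118° (east) — does not cross 180°.
Total crossings: 0.

0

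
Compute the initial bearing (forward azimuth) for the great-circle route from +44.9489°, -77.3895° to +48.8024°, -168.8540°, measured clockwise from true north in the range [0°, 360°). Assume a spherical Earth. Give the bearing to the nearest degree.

Δλ = -168.8540 − -77.3895 = -91.4645°.
θ = atan2( sin Δλ · cos φ₂ , cos φ₁ · sin φ₂ − sin φ₁ · cos φ₂ · cos Δλ )
  = atan2(-0.65844, 0.54442) = -50.415° → normalised to [0°, 360°): 309.585°.

310°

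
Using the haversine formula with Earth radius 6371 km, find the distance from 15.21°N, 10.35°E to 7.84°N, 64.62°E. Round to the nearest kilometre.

5955 km

Δλ = 64.62 − 10.35 = 54.27°.
Δφ = 7.84 − 15.21 = -7.37°.
a = sin²(Δφ/2) + cos φ₁ · cos φ₂ · sin²(Δλ/2) = 0.202985.
c = 2·atan2(√a, √(1−a)) = 0.93474 rad → d = 6371·c ≈ 5955.20 km.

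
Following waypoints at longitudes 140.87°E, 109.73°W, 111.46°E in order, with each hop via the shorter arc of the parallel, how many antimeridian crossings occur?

2

Leg 1: +140.87° → -109.73°, shortest Δλ = 109.4° (east) — crosses 180°.
Leg 2: -109.73° → +111.46°, shortest Δλ = -138.81° (west) — crosses 180°.
Total crossings: 2.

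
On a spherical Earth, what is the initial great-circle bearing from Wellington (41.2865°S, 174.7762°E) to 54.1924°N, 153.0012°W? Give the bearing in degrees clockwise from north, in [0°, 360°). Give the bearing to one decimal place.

18.4°

Δλ = -153.0012 − 174.7762 = -327.7774°; wrapped into (−180°, 180°]: 32.2226°.
θ = atan2( sin Δλ · cos φ₂ , cos φ₁ · sin φ₂ − sin φ₁ · cos φ₂ · cos Δλ )
  = atan2(0.31196, 0.93597) = 18.433° → normalised to [0°, 360°): 18.433°.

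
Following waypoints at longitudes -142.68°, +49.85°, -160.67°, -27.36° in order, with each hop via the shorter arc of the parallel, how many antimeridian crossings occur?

Leg 1: -142.68° → +49.85°, shortest Δλ = -167.47° (west) — crosses 180°.
Leg 2: +49.85° → -160.67°, shortest Δλ = 149.48° (east) — crosses 180°.
Leg 3: -160.67° → -27.36°, shortest Δλ = 133.31° (east) — does not cross 180°.
Total crossings: 2.

2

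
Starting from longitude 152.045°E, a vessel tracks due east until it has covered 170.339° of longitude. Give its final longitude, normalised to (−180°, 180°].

Start at +152.045°; shift +170.339° → +322.384°.
+322.384° lies outside (−180°, 180°]; subtract 360° → -37.616°.

37.616°W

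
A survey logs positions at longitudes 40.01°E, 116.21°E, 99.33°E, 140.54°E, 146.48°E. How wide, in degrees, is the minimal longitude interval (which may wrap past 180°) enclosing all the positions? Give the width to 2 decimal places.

Sort the longitudes: +40.01°, +99.33°, +116.21°, +140.54°, +146.48°.
Eastward gaps between consecutive values (wrapping around): 59.32°, 16.88°, 24.33°, 5.94°, 253.53°.
Largest gap = 253.53° ⇒ minimal covering band is its complement: 360° − 253.53° = 106.47°.
Band runs from +40.01° eastward to +146.48°.

106.47°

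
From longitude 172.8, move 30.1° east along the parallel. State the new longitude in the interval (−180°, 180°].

-157.1°

Start at +172.8°; shift +30.1° → +202.9°.
+202.9° lies outside (−180°, 180°]; subtract 360° → -157.1°.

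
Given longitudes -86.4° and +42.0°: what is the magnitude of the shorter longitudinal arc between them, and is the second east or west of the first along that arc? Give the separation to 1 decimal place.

128.4° east

Raw difference: 42.0 − -86.4 = 128.4°.
Normalise into (−180°, 180°]: 128.4° stays 128.4°.
Positive ⇒ the second point lies to the east; separation 128.4°.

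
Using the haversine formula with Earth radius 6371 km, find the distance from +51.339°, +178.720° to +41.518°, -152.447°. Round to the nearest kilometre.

Δλ = -152.447 − 178.720 = -331.167°; wrapped into (−180°, 180°]: 28.833°.
Δφ = 41.518 − 51.339 = -9.821°.
a = sin²(Δφ/2) + cos φ₁ · cos φ₂ · sin²(Δλ/2) = 0.036321.
c = 2·atan2(√a, √(1−a)) = 0.38351 rad → d = 6371·c ≈ 2443.33 km.

2443 km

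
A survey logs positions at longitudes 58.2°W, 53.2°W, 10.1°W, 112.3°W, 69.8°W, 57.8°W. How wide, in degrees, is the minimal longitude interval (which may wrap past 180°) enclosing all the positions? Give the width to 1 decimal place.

Sort the longitudes: -112.3°, -69.8°, -58.2°, -57.8°, -53.2°, -10.1°.
Eastward gaps between consecutive values (wrapping around): 42.5°, 11.6°, 0.4°, 4.6°, 43.1°, 257.8°.
Largest gap = 257.8° ⇒ minimal covering band is its complement: 360° − 257.8° = 102.2°.
Band runs from -112.3° eastward to -10.1°.

102.2°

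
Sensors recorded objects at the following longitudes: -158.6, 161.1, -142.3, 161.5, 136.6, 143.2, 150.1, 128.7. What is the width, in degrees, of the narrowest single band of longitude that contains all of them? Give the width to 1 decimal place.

89.0°

Sort the longitudes: -158.6°, -142.3°, +128.7°, +136.6°, +143.2°, +150.1°, +161.1°, +161.5°.
Eastward gaps between consecutive values (wrapping around): 16.3°, 271.0°, 7.9°, 6.6°, 6.9°, 11.0°, 0.4°, 39.9°.
Largest gap = 271.0° ⇒ minimal covering band is its complement: 360° − 271.0° = 89.0°.
Band runs from +128.7° eastward to -142.3°, crossing the antimeridian.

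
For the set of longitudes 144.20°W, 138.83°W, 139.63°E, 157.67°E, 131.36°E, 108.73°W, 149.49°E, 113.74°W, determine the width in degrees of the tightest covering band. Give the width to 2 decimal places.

Sort the longitudes: -144.20°, -138.83°, -113.74°, -108.73°, +131.36°, +139.63°, +149.49°, +157.67°.
Eastward gaps between consecutive values (wrapping around): 5.37°, 25.09°, 5.01°, 240.09°, 8.27°, 9.86°, 8.18°, 58.13°.
Largest gap = 240.09° ⇒ minimal covering band is its complement: 360° − 240.09° = 119.91°.
Band runs from +131.36° eastward to -108.73°, crossing the antimeridian.

119.91°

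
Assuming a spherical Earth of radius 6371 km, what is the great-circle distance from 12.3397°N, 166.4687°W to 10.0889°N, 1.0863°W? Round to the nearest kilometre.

Δλ = -1.0863 − -166.4687 = 165.3824°.
Δφ = 10.0889 − 12.3397 = -2.2508°.
a = sin²(Δφ/2) + cos φ₁ · cos φ₂ · sin²(Δλ/2) = 0.946612.
c = 2·atan2(√a, √(1−a)) = 2.67526 rad → d = 6371·c ≈ 17044.09 km.

17044 km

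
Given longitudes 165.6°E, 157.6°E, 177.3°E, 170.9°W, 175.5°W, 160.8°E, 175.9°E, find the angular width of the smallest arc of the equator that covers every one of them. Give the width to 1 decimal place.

Sort the longitudes: -175.5°, -170.9°, +157.6°, +160.8°, +165.6°, +175.9°, +177.3°.
Eastward gaps between consecutive values (wrapping around): 4.6°, 328.5°, 3.2°, 4.8°, 10.3°, 1.4°, 7.2°.
Largest gap = 328.5° ⇒ minimal covering band is its complement: 360° − 328.5° = 31.5°.
Band runs from +157.6° eastward to -170.9°, crossing the antimeridian.

31.5°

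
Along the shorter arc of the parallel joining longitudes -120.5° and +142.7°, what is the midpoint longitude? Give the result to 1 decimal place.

Signed shortest Δλ from -120.5° to +142.7° is -96.8°.
Midpoint longitude = -120.5° + (-96.8°)/2 = -120.5° − 48.4° = -168.9°.
(The naïve average (-120.5 + +142.7)/2 = 11.1° is on the wrong side of the globe.)

-168.9°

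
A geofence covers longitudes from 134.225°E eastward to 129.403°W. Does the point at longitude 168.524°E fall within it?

Band width going east from +134.225° to -129.403°: ((-129.403 − 134.225) mod 360) = 96.372°.
Offset of +168.524° east of the west edge: ((168.524 − 134.225) mod 360) = 34.299°.
34.299° ≤ 96.372° ⇒ inside.

Yes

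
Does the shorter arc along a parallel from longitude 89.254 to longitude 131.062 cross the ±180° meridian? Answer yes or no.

No

Signed shortest Δλ = ((131.062 − 89.254 + 180) mod 360) − 180 = 41.808°.
Going east by 41.808° from +89.254° reaches +131.062° without touching 180°.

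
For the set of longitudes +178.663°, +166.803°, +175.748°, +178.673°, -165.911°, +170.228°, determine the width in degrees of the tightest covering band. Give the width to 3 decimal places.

27.286°

Sort the longitudes: -165.911°, +166.803°, +170.228°, +175.748°, +178.663°, +178.673°.
Eastward gaps between consecutive values (wrapping around): 332.714°, 3.425°, 5.520°, 2.915°, 0.010°, 15.416°.
Largest gap = 332.714° ⇒ minimal covering band is its complement: 360° − 332.714° = 27.286°.
Band runs from +166.803° eastward to -165.911°, crossing the antimeridian.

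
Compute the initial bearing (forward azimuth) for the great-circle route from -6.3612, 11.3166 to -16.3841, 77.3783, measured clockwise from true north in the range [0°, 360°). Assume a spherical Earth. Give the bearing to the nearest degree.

Δλ = 77.3783 − 11.3166 = 66.0617°.
θ = atan2( sin Δλ · cos φ₂ , cos φ₁ · sin φ₂ − sin φ₁ · cos φ₂ · cos Δλ )
  = atan2(0.87687, -0.23721) = 105.137° → normalised to [0°, 360°): 105.137°.

105°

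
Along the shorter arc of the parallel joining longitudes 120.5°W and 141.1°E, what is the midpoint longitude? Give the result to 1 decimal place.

169.7°W

Signed shortest Δλ from -120.5° to +141.1° is -98.4°.
Midpoint longitude = -120.5° + (-98.4°)/2 = -120.5° − 49.2° = -169.7°.
(The naïve average (-120.5 + +141.1)/2 = 10.3° is on the wrong side of the globe.)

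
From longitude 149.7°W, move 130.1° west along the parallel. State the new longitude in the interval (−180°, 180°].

Start at -149.7°; shift −130.1° → -279.8°.
-279.8° lies outside (−180°, 180°]; add 360° → +80.2°.

80.2°E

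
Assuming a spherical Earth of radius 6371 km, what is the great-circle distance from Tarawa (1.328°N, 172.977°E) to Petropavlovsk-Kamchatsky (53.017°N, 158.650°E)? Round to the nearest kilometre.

Δλ = 158.650 − 172.977 = -14.327°.
Δφ = 53.017 − 1.328 = 51.689°.
a = sin²(Δφ/2) + cos φ₁ · cos φ₂ · sin²(Δλ/2) = 0.199387.
c = 2·atan2(√a, √(1−a)) = 0.92576 rad → d = 6371·c ≈ 5898.04 km.

5898 km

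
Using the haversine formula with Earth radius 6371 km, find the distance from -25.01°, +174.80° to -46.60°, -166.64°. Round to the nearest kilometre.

2910 km

Δλ = -166.64 − 174.80 = -341.44°; wrapped into (−180°, 180°]: 18.56°.
Δφ = -46.60 − -25.01 = -21.59°.
a = sin²(Δφ/2) + cos φ₁ · cos φ₂ · sin²(Δλ/2) = 0.051272.
c = 2·atan2(√a, √(1−a)) = 0.45683 rad → d = 6371·c ≈ 2910.45 km.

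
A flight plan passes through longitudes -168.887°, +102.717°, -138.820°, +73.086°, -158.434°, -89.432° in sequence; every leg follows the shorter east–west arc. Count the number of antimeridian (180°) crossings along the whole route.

4

Leg 1: -168.887° → +102.717°, shortest Δλ = -88.396° (west) — crosses 180°.
Leg 2: +102.717° → -138.820°, shortest Δλ = 118.463° (east) — crosses 180°.
Leg 3: -138.820° → +73.086°, shortest Δλ = -148.094° (west) — crosses 180°.
Leg 4: +73.086° → -158.434°, shortest Δλ = 128.48° (east) — crosses 180°.
Leg 5: -158.434° → -89.432°, shortest Δλ = 69.002° (east) — does not cross 180°.
Total crossings: 4.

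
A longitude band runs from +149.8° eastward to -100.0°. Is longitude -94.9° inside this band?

Band width going east from +149.8° to -100.0°: ((-100.0 − 149.8) mod 360) = 110.2°.
Offset of -94.9° east of the west edge: ((-94.9 − 149.8) mod 360) = 115.3°.
115.3° > 110.2° ⇒ outside.

No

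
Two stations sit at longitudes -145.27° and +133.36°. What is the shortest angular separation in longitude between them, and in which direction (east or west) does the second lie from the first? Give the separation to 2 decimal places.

Raw difference: 133.36 − -145.27 = 278.63°.
Normalise into (−180°, 180°]: 278.63° − 360° = -81.37°.
Negative ⇒ the second point lies to the west; separation 81.37°.

81.37° west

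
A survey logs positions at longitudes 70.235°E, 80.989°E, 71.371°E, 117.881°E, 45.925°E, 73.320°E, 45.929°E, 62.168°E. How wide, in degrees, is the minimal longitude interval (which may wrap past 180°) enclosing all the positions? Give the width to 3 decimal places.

71.956°

Sort the longitudes: +45.925°, +45.929°, +62.168°, +70.235°, +71.371°, +73.320°, +80.989°, +117.881°.
Eastward gaps between consecutive values (wrapping around): 0.004°, 16.239°, 8.067°, 1.136°, 1.949°, 7.669°, 36.892°, 288.044°.
Largest gap = 288.044° ⇒ minimal covering band is its complement: 360° − 288.044° = 71.956°.
Band runs from +45.925° eastward to +117.881°.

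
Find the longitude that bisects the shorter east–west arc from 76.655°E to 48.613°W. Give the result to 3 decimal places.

14.021°E

Signed shortest Δλ from +76.655° to -48.613° is -125.268°.
Midpoint longitude = +76.655° + (-125.268°)/2 = +76.655° − 62.634° = +14.021°.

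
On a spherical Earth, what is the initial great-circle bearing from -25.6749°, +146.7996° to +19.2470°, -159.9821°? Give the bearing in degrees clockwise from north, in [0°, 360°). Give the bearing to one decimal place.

54.4°

Δλ = -159.9821 − 146.7996 = -306.7817°; wrapped into (−180°, 180°]: 53.2183°.
θ = atan2( sin Δλ · cos φ₂ , cos φ₁ · sin φ₂ − sin φ₁ · cos φ₂ · cos Δλ )
  = atan2(0.75616, 0.54202) = 54.367° → normalised to [0°, 360°): 54.367°.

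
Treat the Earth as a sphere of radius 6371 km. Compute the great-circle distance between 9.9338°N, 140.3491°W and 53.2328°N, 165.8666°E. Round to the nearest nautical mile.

Δλ = 165.8666 − -140.3491 = 306.2157°; wrapped into (−180°, 180°]: -53.7843°.
Δφ = 53.2328 − 9.9338 = 43.2990°.
a = sin²(Δφ/2) + cos φ₁ · cos φ₂ · sin²(Δλ/2) = 0.256730.
c = 2·atan2(√a, √(1−a)) = 1.06267 rad → d = 6371·c ≈ 6770.28 km ≈ 3655.66 nmi.

3656 nmi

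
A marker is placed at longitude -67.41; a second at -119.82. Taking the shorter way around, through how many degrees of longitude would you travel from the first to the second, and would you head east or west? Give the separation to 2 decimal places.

52.41° west

Raw difference: -119.82 − -67.41 = -52.41°.
Normalise into (−180°, 180°]: -52.41° stays -52.41°.
Negative ⇒ the second point lies to the west; separation 52.41°.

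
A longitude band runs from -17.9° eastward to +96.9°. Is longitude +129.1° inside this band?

Band width going east from -17.9° to +96.9°: ((96.9 − -17.9) mod 360) = 114.8°.
Offset of +129.1° east of the west edge: ((129.1 − -17.9) mod 360) = 147.0°.
147.0° > 114.8° ⇒ outside.

No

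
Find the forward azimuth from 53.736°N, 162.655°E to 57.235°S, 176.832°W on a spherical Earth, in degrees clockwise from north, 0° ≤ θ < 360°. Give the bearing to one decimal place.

168.2°

Δλ = -176.832 − 162.655 = -339.487°; wrapped into (−180°, 180°]: 20.513°.
θ = atan2( sin Δλ · cos φ₂ , cos φ₁ · sin φ₂ − sin φ₁ · cos φ₂ · cos Δλ )
  = atan2(0.18965, -0.90609) = 168.179° → normalised to [0°, 360°): 168.179°.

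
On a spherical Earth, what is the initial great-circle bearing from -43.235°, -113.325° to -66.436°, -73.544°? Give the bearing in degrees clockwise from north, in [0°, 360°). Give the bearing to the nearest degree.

Δλ = -73.544 − -113.325 = 39.781°.
θ = atan2( sin Δλ · cos φ₂ , cos φ₁ · sin φ₂ − sin φ₁ · cos φ₂ · cos Δλ )
  = atan2(0.25580, -0.45735) = 150.782° → normalised to [0°, 360°): 150.782°.

151°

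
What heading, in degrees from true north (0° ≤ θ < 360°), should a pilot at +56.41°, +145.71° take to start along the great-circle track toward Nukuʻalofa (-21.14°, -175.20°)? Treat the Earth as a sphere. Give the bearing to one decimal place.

143.8°

Δλ = -175.20 − 145.71 = -320.91°; wrapped into (−180°, 180°]: 39.09°.
θ = atan2( sin Δλ · cos φ₂ , cos φ₁ · sin φ₂ − sin φ₁ · cos φ₂ · cos Δλ )
  = atan2(0.58811, -0.80257) = 143.767° → normalised to [0°, 360°): 143.767°.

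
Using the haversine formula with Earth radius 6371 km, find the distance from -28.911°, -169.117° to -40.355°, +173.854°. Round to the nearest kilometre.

2005 km

Δλ = 173.854 − -169.117 = 342.971°; wrapped into (−180°, 180°]: -17.029°.
Δφ = -40.355 − -28.911 = -11.444°.
a = sin²(Δφ/2) + cos φ₁ · cos φ₂ · sin²(Δλ/2) = 0.024564.
c = 2·atan2(√a, √(1−a)) = 0.31475 rad → d = 6371·c ≈ 2005.30 km.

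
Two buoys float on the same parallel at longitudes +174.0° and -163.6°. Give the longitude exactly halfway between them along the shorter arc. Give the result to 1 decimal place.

-174.8°

Signed shortest Δλ from +174.0° to -163.6° is +22.4°.
Midpoint longitude = +174.0° + (+22.4°)/2 = +174.0° + 11.2° = +185.2°.
Normalise into (−180°, 180°]: -174.8°.
(The naïve average (+174.0 + -163.6)/2 = 5.2° is on the wrong side of the globe.)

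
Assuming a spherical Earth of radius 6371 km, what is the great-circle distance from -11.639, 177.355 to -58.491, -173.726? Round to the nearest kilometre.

Δλ = -173.726 − 177.355 = -351.081°; wrapped into (−180°, 180°]: 8.919°.
Δφ = -58.491 − -11.639 = -46.852°.
a = sin²(Δφ/2) + cos φ₁ · cos φ₂ · sin²(Δλ/2) = 0.161152.
c = 2·atan2(√a, √(1−a)) = 0.82617 rad → d = 6371·c ≈ 5263.54 km.

5264 km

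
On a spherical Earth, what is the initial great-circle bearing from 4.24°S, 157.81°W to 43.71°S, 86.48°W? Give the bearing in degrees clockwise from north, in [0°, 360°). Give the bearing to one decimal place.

134.5°

Δλ = -86.48 − -157.81 = 71.33°.
θ = atan2( sin Δλ · cos φ₂ , cos φ₁ · sin φ₂ − sin φ₁ · cos φ₂ · cos Δλ )
  = atan2(0.68481, -0.67201) = 134.460° → normalised to [0°, 360°): 134.460°.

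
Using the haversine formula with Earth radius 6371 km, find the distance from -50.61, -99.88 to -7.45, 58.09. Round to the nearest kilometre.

13220 km

Δλ = 58.09 − -99.88 = 157.97°.
Δφ = -7.45 − -50.61 = 43.16°.
a = sin²(Δφ/2) + cos φ₁ · cos φ₂ · sin²(Δλ/2) = 0.741544.
c = 2·atan2(√a, √(1−a)) = 2.07498 rad → d = 6371·c ≈ 13219.67 km.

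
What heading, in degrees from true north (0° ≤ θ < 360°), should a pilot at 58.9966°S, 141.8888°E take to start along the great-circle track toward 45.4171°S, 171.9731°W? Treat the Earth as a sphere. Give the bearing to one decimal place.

Δλ = -171.9731 − 141.8888 = -313.8619°; wrapped into (−180°, 180°]: 46.1381°.
θ = atan2( sin Δλ · cos φ₂ , cos φ₁ · sin φ₂ − sin φ₁ · cos φ₂ · cos Δλ )
  = atan2(0.50611, 0.05004) = 84.354° → normalised to [0°, 360°): 84.354°.

84.4°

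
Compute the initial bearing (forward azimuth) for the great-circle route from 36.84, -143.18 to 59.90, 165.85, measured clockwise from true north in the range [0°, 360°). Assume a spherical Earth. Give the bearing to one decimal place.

322.2°

Δλ = 165.85 − -143.18 = 309.03°; wrapped into (−180°, 180°]: -50.97°.
θ = atan2( sin Δλ · cos φ₂ , cos φ₁ · sin φ₂ − sin φ₁ · cos φ₂ · cos Δλ )
  = atan2(-0.38958, 0.50303) = -37.756° → normalised to [0°, 360°): 322.244°.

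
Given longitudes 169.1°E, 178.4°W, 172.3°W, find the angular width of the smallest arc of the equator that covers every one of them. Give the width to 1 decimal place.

Sort the longitudes: -178.4°, -172.3°, +169.1°.
Eastward gaps between consecutive values (wrapping around): 6.1°, 341.4°, 12.5°.
Largest gap = 341.4° ⇒ minimal covering band is its complement: 360° − 341.4° = 18.6°.
Band runs from +169.1° eastward to -172.3°, crossing the antimeridian.

18.6°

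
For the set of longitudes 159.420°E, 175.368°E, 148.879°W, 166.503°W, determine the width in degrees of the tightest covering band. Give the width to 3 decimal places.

Sort the longitudes: -166.503°, -148.879°, +159.420°, +175.368°.
Eastward gaps between consecutive values (wrapping around): 17.624°, 308.299°, 15.948°, 18.129°.
Largest gap = 308.299° ⇒ minimal covering band is its complement: 360° − 308.299° = 51.701°.
Band runs from +159.420° eastward to -148.879°, crossing the antimeridian.

51.701°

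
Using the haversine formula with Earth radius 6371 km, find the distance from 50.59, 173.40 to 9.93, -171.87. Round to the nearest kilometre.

4719 km

Δλ = -171.87 − 173.40 = -345.27°; wrapped into (−180°, 180°]: 14.73°.
Δφ = 9.93 − 50.59 = -40.66°.
a = sin²(Δφ/2) + cos φ₁ · cos φ₂ · sin²(Δλ/2) = 0.130982.
c = 2·atan2(√a, √(1−a)) = 0.74064 rad → d = 6371·c ≈ 4718.62 km.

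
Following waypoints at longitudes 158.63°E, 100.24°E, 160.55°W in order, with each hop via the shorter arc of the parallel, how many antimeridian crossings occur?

Leg 1: +158.63° → +100.24°, shortest Δλ = -58.39° (west) — does not cross 180°.
Leg 2: +100.24° → -160.55°, shortest Δλ = 99.21° (east) — crosses 180°.
Total crossings: 1.

1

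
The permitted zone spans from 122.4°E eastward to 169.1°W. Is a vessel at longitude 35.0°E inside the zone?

Band width going east from +122.4° to -169.1°: ((-169.1 − 122.4) mod 360) = 68.5°.
Offset of +35.0° east of the west edge: ((35.0 − 122.4) mod 360) = 272.6°.
272.6° > 68.5° ⇒ outside.

No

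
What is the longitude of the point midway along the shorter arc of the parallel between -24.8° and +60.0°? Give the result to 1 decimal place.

Signed shortest Δλ from -24.8° to +60.0° is +84.8°.
Midpoint longitude = -24.8° + (+84.8°)/2 = -24.8° + 42.4° = +17.6°.

+17.6°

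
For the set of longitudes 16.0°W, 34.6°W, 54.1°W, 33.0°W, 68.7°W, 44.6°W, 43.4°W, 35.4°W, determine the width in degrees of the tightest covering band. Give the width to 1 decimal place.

52.7°

Sort the longitudes: -68.7°, -54.1°, -44.6°, -43.4°, -35.4°, -34.6°, -33.0°, -16.0°.
Eastward gaps between consecutive values (wrapping around): 14.6°, 9.5°, 1.2°, 8.0°, 0.8°, 1.6°, 17.0°, 307.3°.
Largest gap = 307.3° ⇒ minimal covering band is its complement: 360° − 307.3° = 52.7°.
Band runs from -68.7° eastward to -16.0°.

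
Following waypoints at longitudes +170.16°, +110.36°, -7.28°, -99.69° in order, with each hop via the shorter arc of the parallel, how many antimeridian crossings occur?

0

Leg 1: +170.16° → +110.36°, shortest Δλ = -59.8° (west) — does not cross 180°.
Leg 2: +110.36° → -7.28°, shortest Δλ = -117.64° (west) — does not cross 180°.
Leg 3: -7.28° → -99.69°, shortest Δλ = -92.41° (west) — does not cross 180°.
Total crossings: 0.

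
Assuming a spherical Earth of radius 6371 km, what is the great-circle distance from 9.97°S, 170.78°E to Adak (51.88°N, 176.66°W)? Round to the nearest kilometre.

Δλ = -176.66 − 170.78 = -347.44°; wrapped into (−180°, 180°]: 12.56°.
Δφ = 51.88 − -9.97 = 61.85°.
a = sin²(Δφ/2) + cos φ₁ · cos φ₂ · sin²(Δλ/2) = 0.271384.
c = 2·atan2(√a, √(1−a)) = 1.09592 rad → d = 6371·c ≈ 6982.08 km.

6982 km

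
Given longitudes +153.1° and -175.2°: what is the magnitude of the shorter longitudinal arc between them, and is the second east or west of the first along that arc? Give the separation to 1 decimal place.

31.7° east

Raw difference: -175.2 − 153.1 = -328.3°.
Normalise into (−180°, 180°]: -328.3° + 360° = 31.7°.
Positive ⇒ the second point lies to the east; separation 31.7°.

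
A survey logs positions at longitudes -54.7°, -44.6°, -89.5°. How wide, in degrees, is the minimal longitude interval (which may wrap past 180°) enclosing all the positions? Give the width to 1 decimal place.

Sort the longitudes: -89.5°, -54.7°, -44.6°.
Eastward gaps between consecutive values (wrapping around): 34.8°, 10.1°, 315.1°.
Largest gap = 315.1° ⇒ minimal covering band is its complement: 360° − 315.1° = 44.9°.
Band runs from -89.5° eastward to -44.6°.

44.9°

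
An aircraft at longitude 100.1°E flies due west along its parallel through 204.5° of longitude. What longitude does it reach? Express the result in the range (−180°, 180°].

Start at +100.1°; shift −204.5° → -104.4°.
-104.4° already lies in (−180°, 180°].

104.4°W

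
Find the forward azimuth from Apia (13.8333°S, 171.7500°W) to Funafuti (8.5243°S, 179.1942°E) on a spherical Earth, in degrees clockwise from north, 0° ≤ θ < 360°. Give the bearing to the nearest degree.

300°

Δλ = 179.1942 − -171.7500 = 350.9442°; wrapped into (−180°, 180°]: -9.0558°.
θ = atan2( sin Δλ · cos φ₂ , cos φ₁ · sin φ₂ − sin φ₁ · cos φ₂ · cos Δλ )
  = atan2(-0.15566, 0.08958) = -60.080° → normalised to [0°, 360°): 299.920°.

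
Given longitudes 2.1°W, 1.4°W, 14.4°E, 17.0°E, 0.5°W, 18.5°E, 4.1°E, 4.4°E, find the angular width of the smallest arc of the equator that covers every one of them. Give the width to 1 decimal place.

20.6°

Sort the longitudes: -2.1°, -1.4°, -0.5°, +4.1°, +4.4°, +14.4°, +17.0°, +18.5°.
Eastward gaps between consecutive values (wrapping around): 0.7°, 0.9°, 4.6°, 0.3°, 10.0°, 2.6°, 1.5°, 339.4°.
Largest gap = 339.4° ⇒ minimal covering band is its complement: 360° − 339.4° = 20.6°.
Band runs from -2.1° eastward to +18.5°.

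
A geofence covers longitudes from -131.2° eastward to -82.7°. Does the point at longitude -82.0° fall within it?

Band width going east from -131.2° to -82.7°: ((-82.7 − -131.2) mod 360) = 48.5°.
Offset of -82.0° east of the west edge: ((-82.0 − -131.2) mod 360) = 49.2°.
49.2° > 48.5° ⇒ outside.

No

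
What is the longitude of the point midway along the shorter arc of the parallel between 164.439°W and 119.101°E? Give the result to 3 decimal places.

157.331°E

Signed shortest Δλ from -164.439° to +119.101° is -76.460°.
Midpoint longitude = -164.439° + (-76.460°)/2 = -164.439° − 38.230° = -202.669°.
Normalise into (−180°, 180°]: +157.331°.
(The naïve average (-164.439 + +119.101)/2 = -22.669° is on the wrong side of the globe.)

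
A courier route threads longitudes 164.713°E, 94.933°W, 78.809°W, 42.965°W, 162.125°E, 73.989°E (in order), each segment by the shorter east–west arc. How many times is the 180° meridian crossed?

2

Leg 1: +164.713° → -94.933°, shortest Δλ = 100.354° (east) — crosses 180°.
Leg 2: -94.933° → -78.809°, shortest Δλ = 16.124° (east) — does not cross 180°.
Leg 3: -78.809° → -42.965°, shortest Δλ = 35.844° (east) — does not cross 180°.
Leg 4: -42.965° → +162.125°, shortest Δλ = -154.91° (west) — crosses 180°.
Leg 5: +162.125° → +73.989°, shortest Δλ = -88.136° (west) — does not cross 180°.
Total crossings: 2.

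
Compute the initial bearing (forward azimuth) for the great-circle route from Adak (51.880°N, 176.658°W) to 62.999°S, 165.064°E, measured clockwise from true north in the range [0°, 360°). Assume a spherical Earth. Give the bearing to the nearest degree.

Δλ = 165.064 − -176.658 = 341.722°; wrapped into (−180°, 180°]: -18.278°.
θ = atan2( sin Δλ · cos φ₂ , cos φ₁ · sin φ₂ − sin φ₁ · cos φ₂ · cos Δλ )
  = atan2(-0.14239, -0.88918) = -170.902° → normalised to [0°, 360°): 189.098°.

189°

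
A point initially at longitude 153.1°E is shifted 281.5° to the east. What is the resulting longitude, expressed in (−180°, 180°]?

74.6°E

Start at +153.1°; shift +281.5° → +434.6°.
+434.6° lies outside (−180°, 180°]; subtract 360° → +74.6°.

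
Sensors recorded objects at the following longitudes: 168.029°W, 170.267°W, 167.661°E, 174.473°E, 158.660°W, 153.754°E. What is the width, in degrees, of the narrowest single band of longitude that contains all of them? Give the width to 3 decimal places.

47.586°

Sort the longitudes: -170.267°, -168.029°, -158.660°, +153.754°, +167.661°, +174.473°.
Eastward gaps between consecutive values (wrapping around): 2.238°, 9.369°, 312.414°, 13.907°, 6.812°, 15.260°.
Largest gap = 312.414° ⇒ minimal covering band is its complement: 360° − 312.414° = 47.586°.
Band runs from +153.754° eastward to -158.660°, crossing the antimeridian.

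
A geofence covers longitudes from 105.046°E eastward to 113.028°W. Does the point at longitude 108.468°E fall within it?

Band width going east from +105.046° to -113.028°: ((-113.028 − 105.046) mod 360) = 141.926°.
Offset of +108.468° east of the west edge: ((108.468 − 105.046) mod 360) = 3.422°.
3.422° ≤ 141.926° ⇒ inside.

Yes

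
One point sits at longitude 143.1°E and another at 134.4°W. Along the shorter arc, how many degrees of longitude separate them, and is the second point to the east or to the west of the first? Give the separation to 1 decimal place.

Raw difference: -134.4 − 143.1 = -277.5°.
Normalise into (−180°, 180°]: -277.5° + 360° = 82.5°.
Positive ⇒ the second point lies to the east; separation 82.5°.

82.5° east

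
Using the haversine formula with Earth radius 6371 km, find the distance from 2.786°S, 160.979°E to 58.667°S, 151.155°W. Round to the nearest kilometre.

7455 km

Δλ = -151.155 − 160.979 = -312.134°; wrapped into (−180°, 180°]: 47.866°.
Δφ = -58.667 − -2.786 = -55.881°.
a = sin²(Δφ/2) + cos φ₁ · cos φ₂ · sin²(Δλ/2) = 0.305019.
c = 2·atan2(√a, √(1−a)) = 1.17021 rad → d = 6371·c ≈ 7455.38 km.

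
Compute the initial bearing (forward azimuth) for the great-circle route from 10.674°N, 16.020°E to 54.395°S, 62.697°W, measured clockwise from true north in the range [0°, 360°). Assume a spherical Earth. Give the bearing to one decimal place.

Δλ = -62.697 − 16.020 = -78.717°.
θ = atan2( sin Δλ · cos φ₂ , cos φ₁ · sin φ₂ − sin φ₁ · cos φ₂ · cos Δλ )
  = atan2(-0.57094, -0.82008) = -145.154° → normalised to [0°, 360°): 214.846°.

214.8°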